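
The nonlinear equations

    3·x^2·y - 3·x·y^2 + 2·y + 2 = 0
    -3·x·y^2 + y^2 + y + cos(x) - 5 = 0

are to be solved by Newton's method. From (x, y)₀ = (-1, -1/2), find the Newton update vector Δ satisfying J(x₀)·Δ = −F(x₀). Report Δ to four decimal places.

(1.0341, -1.2884)

At (-1, -1/2): F = (0.2500, -3.959698).
Jacobian J = [[6·x·y - 3·y^2, 3·x^2 - 6·x·y + 2], [-3·y^2 - sin(x), -6·x·y + 2·y + 1]].
At the point, J = [[2.2500, 2.0000], [0.091471, -3.0000]] (det J = -6.932942).
Solving J·Δ = −F gives Δ = (1.0341, -1.2884).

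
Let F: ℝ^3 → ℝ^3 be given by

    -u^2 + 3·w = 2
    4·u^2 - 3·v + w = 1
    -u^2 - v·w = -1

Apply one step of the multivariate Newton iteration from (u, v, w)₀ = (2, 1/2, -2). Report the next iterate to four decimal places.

At (2, 1/2, -2): F = (-12.0000, 11.5000, -2.0000).
Jacobian J = [[-2·u, 0, 3], [8·u, -3, 1], [-2·u, -w, -v]].
At the point, J = [[-4.0000, 0.0000, 3.0000], [16.0000, -3.0000, 1.0000], [-4.0000, 2.0000, -0.5000]] (det J = 62.0000).
Solving J·Δ = −F gives Δ = (-0.9194, -0.1452, 2.7742).
Then the next iterate is (u, v, w)₁ = (1.0806, 0.3548, 0.7742).

(1.0806, 0.3548, 0.7742)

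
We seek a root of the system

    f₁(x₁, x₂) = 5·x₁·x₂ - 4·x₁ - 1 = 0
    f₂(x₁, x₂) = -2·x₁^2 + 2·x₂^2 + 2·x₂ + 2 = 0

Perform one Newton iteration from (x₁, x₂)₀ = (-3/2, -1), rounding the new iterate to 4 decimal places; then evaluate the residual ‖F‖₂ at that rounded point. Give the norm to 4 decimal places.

At (-3/2, -1): F = (12.5000, -2.5000).
Jacobian J = [[5·x₂ - 4, 5·x₁], [-4·x₁, 4·x₂ + 2]].
At the point, J = [[-9.0000, -7.5000], [6.0000, -2.0000]] (det J = 63.0000).
Solving J·Δ = −F gives Δ = (0.6944, 0.8333).
Then the next iterate is (x₁, x₂)₁ = (-0.8056, -0.1667).
Re-evaluating at (-0.8056, -0.1667): F = (2.893868, 0.424195), so ‖F‖₂ = 2.9248.

2.9248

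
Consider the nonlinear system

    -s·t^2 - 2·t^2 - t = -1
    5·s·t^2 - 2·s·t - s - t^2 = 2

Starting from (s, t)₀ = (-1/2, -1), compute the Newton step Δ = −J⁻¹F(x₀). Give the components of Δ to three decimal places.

At (-1/2, -1): F = (0.500, -6.000).
Jacobian J = [[-t^2, -2·s·t - 4·t - 1], [5·t^2 - 2·t - 1, 10·s·t - 2·s - 2·t]].
At the point, J = [[-1.000, 2.000], [6.000, 8.000]] (det J = -20.000).
Solving J·Δ = −F gives Δ = (0.800, 0.150).

(0.800, 0.150)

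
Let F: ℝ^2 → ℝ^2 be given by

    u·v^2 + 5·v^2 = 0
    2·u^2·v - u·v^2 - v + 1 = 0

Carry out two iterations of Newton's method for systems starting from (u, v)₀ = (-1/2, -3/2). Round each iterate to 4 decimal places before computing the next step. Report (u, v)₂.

(-3.1845, -0.3166)

At (-1/2, -3/2): F = (10.1250, 2.8750).
Jacobian J = [[v^2, 2·u·v + 10·v], [4·u·v - v^2, 2·u^2 - 2·u·v - 1]].
At the point, J = [[2.2500, -13.5000], [0.7500, -2.0000]] (det J = 5.6250).
Solving J·Δ = −F gives Δ = (-3.3000, 0.2000).
Then the next iterate is (u, v)₁ = (-3.8000, -1.3000).
Round to (-3.8000, -1.3000) and repeat: F = (2.0280, -28.8220), J = [[1.6900, -3.1200], [18.0700, 18.0000]].
Δ = (0.6155, 0.9834), so (u, v)₂ = (-3.1845, -0.3166).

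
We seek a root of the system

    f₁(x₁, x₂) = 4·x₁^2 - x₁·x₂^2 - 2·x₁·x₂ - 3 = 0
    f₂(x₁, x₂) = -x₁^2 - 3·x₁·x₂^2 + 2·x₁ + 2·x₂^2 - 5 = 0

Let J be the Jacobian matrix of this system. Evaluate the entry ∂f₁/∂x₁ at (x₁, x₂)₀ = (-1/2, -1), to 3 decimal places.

∂f₁/∂x₁ = 8·x₁ - x₂^2 - 2·x₂.
At (-1/2, -1) this is -3.000.

-3.000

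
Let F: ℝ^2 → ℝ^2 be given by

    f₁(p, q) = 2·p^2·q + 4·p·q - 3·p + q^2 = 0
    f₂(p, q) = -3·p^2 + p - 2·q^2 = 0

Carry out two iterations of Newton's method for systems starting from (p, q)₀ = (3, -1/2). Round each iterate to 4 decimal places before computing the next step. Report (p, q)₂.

(0.9116, 0.1147)

At (3, -1/2): F = (-23.7500, -24.5000).
Jacobian J = [[4·p·q + 4·q - 3, 2·p^2 + 4·p + 2·q], [-6·p + 1, -4·q]].
At the point, J = [[-11.0000, 29.0000], [-17.0000, 2.0000]] (det J = 471.0000).
Solving J·Δ = −F gives Δ = (-1.4076, 0.2850).
Then the next iterate is (p, q)₁ = (1.5924, -0.2150).
Round to (1.5924, -0.2150) and repeat: F = (-7.190806, -6.107263), J = [[-5.229464, 11.011076], [-8.5544, 0.8600]].
Δ = (-0.6808, 0.3297), so (p, q)₂ = (0.9116, 0.1147).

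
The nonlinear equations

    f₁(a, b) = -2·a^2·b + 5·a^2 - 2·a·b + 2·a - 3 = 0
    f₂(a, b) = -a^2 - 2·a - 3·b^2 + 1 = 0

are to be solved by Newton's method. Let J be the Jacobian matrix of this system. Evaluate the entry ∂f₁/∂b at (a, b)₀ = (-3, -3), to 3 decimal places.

∂f₁/∂b = -2·a^2 - 2·a.
At (-3, -3) this is -12.000.

-12.000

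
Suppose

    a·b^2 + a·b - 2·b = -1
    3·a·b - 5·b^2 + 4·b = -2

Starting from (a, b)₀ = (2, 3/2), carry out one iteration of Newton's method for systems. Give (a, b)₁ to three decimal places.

At (2, 3/2): F = (5.500, 5.750).
Jacobian J = [[b^2 + b, 2·a·b + a - 2], [3·b, 3·a - 10·b + 4]].
At the point, J = [[3.750, 6.000], [4.500, -5.000]] (det J = -45.750).
Solving J·Δ = −F gives Δ = (-1.355, -0.070).
Then the next iterate is (a, b)₁ = (0.645, 1.430).

(0.645, 1.430)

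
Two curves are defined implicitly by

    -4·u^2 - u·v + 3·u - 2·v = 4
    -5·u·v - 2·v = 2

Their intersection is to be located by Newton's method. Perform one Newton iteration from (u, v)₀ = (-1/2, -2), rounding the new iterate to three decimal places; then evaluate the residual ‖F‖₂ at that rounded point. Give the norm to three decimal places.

0.718

At (-1/2, -2): F = (-3.500, -3.000).
Jacobian J = [[-8·u - v + 3, -u - 2], [-5·v, -5·u - 2]].
At the point, J = [[9.000, -1.500], [10.000, 0.500]] (det J = 19.500).
Solving J·Δ = −F gives Δ = (0.321, -0.410).
Then the next iterate is (u, v)₁ = (-0.179, -2.410).
Re-evaluating at (-0.179, -2.410): F = (-0.27655, 0.66305), so ‖F‖₂ = 0.718.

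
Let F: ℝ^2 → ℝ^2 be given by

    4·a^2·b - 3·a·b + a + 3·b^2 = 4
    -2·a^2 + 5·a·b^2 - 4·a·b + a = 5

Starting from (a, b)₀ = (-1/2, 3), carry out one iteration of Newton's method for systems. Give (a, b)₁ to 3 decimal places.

At (-1/2, 3): F = (30.000, -22.500).
Jacobian J = [[8·a·b - 3·b + 1, 4·a^2 - 3·a + 6·b], [-4·a + 5·b^2 - 4·b + 1, 10·a·b - 4·a]].
At the point, J = [[-20.000, 20.500], [36.000, -13.000]] (det J = -478.000).
Solving J·Δ = −F gives Δ = (0.149, -1.318).
Then the next iterate is (a, b)₁ = (-0.351, 1.682).

(-0.351, 1.682)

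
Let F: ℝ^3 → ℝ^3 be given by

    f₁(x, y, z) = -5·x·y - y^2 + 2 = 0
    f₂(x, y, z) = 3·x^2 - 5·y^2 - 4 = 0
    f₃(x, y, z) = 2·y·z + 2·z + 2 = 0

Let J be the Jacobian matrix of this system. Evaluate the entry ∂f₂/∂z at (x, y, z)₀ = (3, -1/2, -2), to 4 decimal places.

0.0000

∂f₂/∂z = 0.
At (3, -1/2, -2) this is 0.0000.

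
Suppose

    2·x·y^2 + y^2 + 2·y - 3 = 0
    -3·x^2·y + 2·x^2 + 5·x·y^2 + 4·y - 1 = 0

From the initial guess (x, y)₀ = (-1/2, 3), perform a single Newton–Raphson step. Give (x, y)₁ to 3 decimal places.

(-0.528, 1.750)

At (-1/2, 3): F = (3.000, -13.250).
Jacobian J = [[2·y^2, 4·x·y + 2·y + 2], [-6·x·y + 4·x + 5·y^2, -3·x^2 + 10·x·y + 4]].
At the point, J = [[18.000, 2.000], [52.000, -11.750]] (det J = -315.500).
Solving J·Δ = −F gives Δ = (-0.028, -1.250).
Then the next iterate is (x, y)₁ = (-0.528, 1.750).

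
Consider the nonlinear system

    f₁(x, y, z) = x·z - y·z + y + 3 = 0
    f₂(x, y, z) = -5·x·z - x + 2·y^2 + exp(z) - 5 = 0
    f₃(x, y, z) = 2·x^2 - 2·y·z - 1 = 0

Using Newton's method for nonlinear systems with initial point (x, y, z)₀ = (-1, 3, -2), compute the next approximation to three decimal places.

At (-1, 3, -2): F = (14.000, 4.13534, 13.000).
Jacobian J = [[z, -z + 1, x - y], [-5·z - 1, 4·y, -5·x + exp(z)], [4·x, -2·z, -2·y]].
At the point, J = [[-2.000, 3.000, -4.000], [9.000, 12.000, 5.13534], [-4.000, 4.000, -6.000]] (det J = -50.54134).
Solving J·Δ = −F gives Δ = (-9.161, 2.323, 9.823).
Then the next iterate is (x, y, z)₁ = (-10.161, 5.323, 7.823).

(-10.161, 5.323, 7.823)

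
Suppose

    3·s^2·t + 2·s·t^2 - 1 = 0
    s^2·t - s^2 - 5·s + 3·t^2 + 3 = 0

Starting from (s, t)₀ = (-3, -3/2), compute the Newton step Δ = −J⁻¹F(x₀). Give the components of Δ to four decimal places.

(-0.2250, 1.3797)

At (-3, -3/2): F = (-55.0000, 2.2500).
Jacobian J = [[6·s·t + 2·t^2, 3·s^2 + 4·s·t], [2·s·t - 2·s - 5, s^2 + 6·t]].
At the point, J = [[31.5000, 45.0000], [10.0000, 0.0000]] (det J = -450.0000).
Solving J·Δ = −F gives Δ = (-0.2250, 1.3797).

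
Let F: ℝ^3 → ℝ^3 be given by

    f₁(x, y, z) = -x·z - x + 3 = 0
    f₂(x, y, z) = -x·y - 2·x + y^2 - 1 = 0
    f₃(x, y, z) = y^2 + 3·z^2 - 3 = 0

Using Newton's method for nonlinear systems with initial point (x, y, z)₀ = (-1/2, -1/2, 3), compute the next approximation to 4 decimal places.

(0.5595, -3.6786, 1.4762)

At (-1/2, -1/2, 3): F = (5.0000, 0.0000, 24.2500).
Jacobian J = [[-z - 1, 0, -x], [-y - 2, -x + 2·y, 0], [0, 2·y, 6·z]].
At the point, J = [[-4.0000, 0.0000, 0.5000], [-1.5000, -0.5000, 0.0000], [0.0000, -1.0000, 18.0000]] (det J = 36.7500).
Solving J·Δ = −F gives Δ = (1.0595, -3.1786, -1.5238).
Then the next iterate is (x, y, z)₁ = (0.5595, -3.6786, 1.4762).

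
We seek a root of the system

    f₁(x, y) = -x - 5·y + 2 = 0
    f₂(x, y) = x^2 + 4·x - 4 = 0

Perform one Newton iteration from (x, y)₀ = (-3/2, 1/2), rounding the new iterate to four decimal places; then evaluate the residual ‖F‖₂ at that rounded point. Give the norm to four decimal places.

60.0625

At (-3/2, 1/2): F = (1.0000, -7.7500).
Jacobian J = [[-1, -5], [2·x + 4, 0]].
At the point, J = [[-1.0000, -5.0000], [1.0000, 0.0000]] (det J = 5.0000).
Solving J·Δ = −F gives Δ = (7.7500, -1.3500).
Then the next iterate is (x, y)₁ = (6.2500, -0.8500).
Re-evaluating at (6.2500, -0.8500): F = (0.0000, 60.0625), so ‖F‖₂ = 60.0625.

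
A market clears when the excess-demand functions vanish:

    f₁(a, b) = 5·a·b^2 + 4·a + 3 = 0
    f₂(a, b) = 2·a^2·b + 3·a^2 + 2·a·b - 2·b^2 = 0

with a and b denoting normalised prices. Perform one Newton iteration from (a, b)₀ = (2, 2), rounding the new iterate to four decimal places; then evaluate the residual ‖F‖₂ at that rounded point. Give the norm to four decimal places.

18.4849

At (2, 2): F = (51.0000, 28.0000).
Jacobian J = [[5·b^2 + 4, 10·a·b], [4·a·b + 6·a + 2·b, 2·a^2 + 2·a - 4·b]].
At the point, J = [[24.0000, 40.0000], [32.0000, 4.0000]] (det J = -1184.0000).
Solving J·Δ = −F gives Δ = (-0.7736, -0.8108).
Then the next iterate is (a, b)₁ = (1.2264, 1.1892).
Re-evaluating at (1.2264, 1.1892): F = (16.577454, 8.177896), so ‖F‖₂ = 18.4849.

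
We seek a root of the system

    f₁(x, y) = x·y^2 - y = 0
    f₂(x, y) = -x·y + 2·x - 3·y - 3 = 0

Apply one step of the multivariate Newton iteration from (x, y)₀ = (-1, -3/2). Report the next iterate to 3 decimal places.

(-0.522, -1.663)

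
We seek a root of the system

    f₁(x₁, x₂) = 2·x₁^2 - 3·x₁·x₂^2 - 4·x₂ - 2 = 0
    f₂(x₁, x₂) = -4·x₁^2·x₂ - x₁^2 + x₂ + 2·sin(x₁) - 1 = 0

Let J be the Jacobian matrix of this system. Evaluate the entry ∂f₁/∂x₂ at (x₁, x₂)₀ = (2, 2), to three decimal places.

-28.000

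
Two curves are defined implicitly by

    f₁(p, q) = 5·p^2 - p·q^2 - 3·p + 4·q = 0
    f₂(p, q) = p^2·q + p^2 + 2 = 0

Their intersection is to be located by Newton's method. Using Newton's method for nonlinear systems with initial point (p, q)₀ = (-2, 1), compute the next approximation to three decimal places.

(-0.500, 1.500)

At (-2, 1): F = (32.000, 10.000).
Jacobian J = [[10·p - q^2 - 3, -2·p·q + 4], [2·p·q + 2·p, p^2]].
At the point, J = [[-24.000, 8.000], [-8.000, 4.000]] (det J = -32.000).
Solving J·Δ = −F gives Δ = (1.500, 0.500).
Then the next iterate is (p, q)₁ = (-0.500, 1.500).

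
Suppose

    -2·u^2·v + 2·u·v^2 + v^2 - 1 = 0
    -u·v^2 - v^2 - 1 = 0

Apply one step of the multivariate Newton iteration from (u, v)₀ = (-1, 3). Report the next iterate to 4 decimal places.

At (-1, 3): F = (-16.0000, -1.0000).
Jacobian J = [[-4·u·v + 2·v^2, -2·u^2 + 4·u·v + 2·v], [-v^2, -2·u·v - 2·v]].
At the point, J = [[30.0000, -8.0000], [-9.0000, 0.0000]] (det J = -72.0000).
Solving J·Δ = −F gives Δ = (-0.1111, -2.4167).
Then the next iterate is (u, v)₁ = (-1.1111, 0.5833).

(-1.1111, 0.5833)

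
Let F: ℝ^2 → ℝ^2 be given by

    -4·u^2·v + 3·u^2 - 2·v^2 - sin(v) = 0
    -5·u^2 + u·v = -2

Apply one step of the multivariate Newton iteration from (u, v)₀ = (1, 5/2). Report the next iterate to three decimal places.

(0.764, 1.228)

At (1, 5/2): F = (-20.09847, -0.500).
Jacobian J = [[-8·u·v + 6·u, -4·u^2 - 4·v - cos(v)], [-10·u + v, u]].
At the point, J = [[-14.000, -13.19886], [-7.500, 1.000]] (det J = -112.99142).
Solving J·Δ = −F gives Δ = (-0.236, -1.272).
Then the next iterate is (u, v)₁ = (0.764, 1.228).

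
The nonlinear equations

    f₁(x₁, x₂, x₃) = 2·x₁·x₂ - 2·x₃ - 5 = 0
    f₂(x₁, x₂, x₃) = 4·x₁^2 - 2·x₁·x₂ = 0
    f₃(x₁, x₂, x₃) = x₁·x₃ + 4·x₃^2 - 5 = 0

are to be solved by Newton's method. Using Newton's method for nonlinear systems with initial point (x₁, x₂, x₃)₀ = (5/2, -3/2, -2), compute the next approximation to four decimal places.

(1.3613, -0.2380, -1.3869)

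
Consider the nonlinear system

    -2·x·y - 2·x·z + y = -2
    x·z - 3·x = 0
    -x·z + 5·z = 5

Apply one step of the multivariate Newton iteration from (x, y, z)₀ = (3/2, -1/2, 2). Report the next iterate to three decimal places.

At (3/2, -1/2, 2): F = (-3.000, -1.500, 2.000).
Jacobian J = [[-2·y - 2·z, -2·x + 1, -2·x], [z - 3, 0, x], [-z, 0, -x + 5]].
At the point, J = [[-3.000, -2.000, -3.000], [-1.000, 0.000, 1.500], [-2.000, 0.000, 3.500]] (det J = -1.000).
Solving J·Δ = −F gives Δ = (-16.500, 38.250, -10.000).
Then the next iterate is (x, y, z)₁ = (-15.000, 37.750, -8.000).

(-15.000, 37.750, -8.000)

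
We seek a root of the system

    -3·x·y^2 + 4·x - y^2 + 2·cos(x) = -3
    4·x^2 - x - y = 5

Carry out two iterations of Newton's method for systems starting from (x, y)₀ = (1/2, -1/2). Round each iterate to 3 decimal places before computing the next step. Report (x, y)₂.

(1.040, -1.796)

At (1/2, -1/2): F = (6.13017, -4.000).
Jacobian J = [[-3·y^2 - 2·sin(x) + 4, -6·x·y - 2·y], [8·x - 1, -1]].
At the point, J = [[2.29115, 2.500], [3.000, -1.000]] (det J = -9.79115).
Solving J·Δ = −F gives Δ = (0.395, -2.814).
Then the next iterate is (x, y)₁ = (0.895, -3.314).
Round to (0.895, -3.314) and repeat: F = (-32.63983, 0.62310), J = [[-30.50821, 24.42418], [6.160, -1.000]].
Δ = (0.145, 1.518), so (x, y)₂ = (1.040, -1.796).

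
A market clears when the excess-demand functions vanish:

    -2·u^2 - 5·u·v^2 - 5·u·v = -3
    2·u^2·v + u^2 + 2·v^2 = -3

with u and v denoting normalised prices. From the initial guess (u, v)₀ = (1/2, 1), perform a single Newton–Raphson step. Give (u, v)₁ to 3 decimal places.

At (1/2, 1): F = (-2.500, 5.750).
Jacobian J = [[-4·u - 5·v^2 - 5·v, -10·u·v - 5·u], [4·u·v + 2·u, 2·u^2 + 4·v]].
At the point, J = [[-12.000, -7.500], [3.000, 4.500]] (det J = -31.500).
Solving J·Δ = −F gives Δ = (1.012, -1.952).
Then the next iterate is (u, v)₁ = (1.512, -0.952).

(1.512, -0.952)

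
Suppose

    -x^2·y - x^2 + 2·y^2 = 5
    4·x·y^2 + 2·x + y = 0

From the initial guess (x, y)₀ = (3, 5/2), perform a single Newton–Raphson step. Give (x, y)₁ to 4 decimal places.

At (3, 5/2): F = (-24.0000, 83.5000).
Jacobian J = [[-2·x·y - 2·x, -x^2 + 4·y], [4·y^2 + 2, 8·x·y + 1]].
At the point, J = [[-21.0000, 1.0000], [27.0000, 61.0000]] (det J = -1308.0000).
Solving J·Δ = −F gives Δ = (-1.1831, -0.8452).
Then the next iterate is (x, y)₁ = (1.8169, 1.6548).

(1.8169, 1.6548)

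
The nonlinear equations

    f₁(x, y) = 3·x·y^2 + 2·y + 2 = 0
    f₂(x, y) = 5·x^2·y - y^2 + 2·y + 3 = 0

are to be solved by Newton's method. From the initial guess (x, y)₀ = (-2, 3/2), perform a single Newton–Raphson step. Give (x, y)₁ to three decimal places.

At (-2, 3/2): F = (-8.500, 33.750).
Jacobian J = [[3·y^2, 6·x·y + 2], [10·x·y, 5·x^2 - 2·y + 2]].
At the point, J = [[6.750, -16.000], [-30.000, 19.000]] (det J = -351.750).
Solving J·Δ = −F gives Δ = (1.076, -0.077).
Then the next iterate is (x, y)₁ = (-0.924, 1.423).

(-0.924, 1.423)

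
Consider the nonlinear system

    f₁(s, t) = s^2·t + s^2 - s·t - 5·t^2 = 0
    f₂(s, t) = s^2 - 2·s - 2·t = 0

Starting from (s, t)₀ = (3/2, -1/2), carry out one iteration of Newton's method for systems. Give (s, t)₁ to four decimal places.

At (3/2, -1/2): F = (0.6250, 0.2500).
Jacobian J = [[2·s·t + 2·s - t, s^2 - s - 10·t], [2·s - 2, -2]].
At the point, J = [[2.0000, 5.7500], [1.0000, -2.0000]] (det J = -9.7500).
Solving J·Δ = −F gives Δ = (-0.2756, -0.0128).
Then the next iterate is (s, t)₁ = (1.2244, -0.5128).

(1.2244, -0.5128)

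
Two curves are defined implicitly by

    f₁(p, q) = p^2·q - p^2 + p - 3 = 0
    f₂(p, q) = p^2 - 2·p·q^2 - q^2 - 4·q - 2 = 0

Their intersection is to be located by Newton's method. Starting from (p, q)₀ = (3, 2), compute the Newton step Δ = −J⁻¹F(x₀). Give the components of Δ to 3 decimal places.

(-0.131, -0.898)

At (3, 2): F = (9.000, -29.000).
Jacobian J = [[2·p·q - 2·p + 1, p^2], [2·p - 2·q^2, -4·p·q - 2·q - 4]].
At the point, J = [[7.000, 9.000], [-2.000, -32.000]] (det J = -206.000).
Solving J·Δ = −F gives Δ = (-0.131, -0.898).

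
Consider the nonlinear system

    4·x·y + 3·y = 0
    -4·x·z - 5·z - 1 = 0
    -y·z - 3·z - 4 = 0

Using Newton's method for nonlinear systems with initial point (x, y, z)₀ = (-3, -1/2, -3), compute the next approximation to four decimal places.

At (-3, -1/2, -3): F = (4.5000, -22.0000, 3.5000).
Jacobian J = [[4·y, 4·x + 3, 0], [-4·z, 0, -4·x - 5], [0, -z, -y - 3]].
At the point, J = [[-2.0000, -9.0000, 0.0000], [12.0000, 0.0000, 7.0000], [0.0000, 3.0000, -2.5000]] (det J = -228.0000).
Solving J·Δ = −F gives Δ = (0.7895, 0.3246, 1.7895).
Then the next iterate is (x, y, z)₁ = (-2.2105, -0.1754, -1.2105).

(-2.2105, -0.1754, -1.2105)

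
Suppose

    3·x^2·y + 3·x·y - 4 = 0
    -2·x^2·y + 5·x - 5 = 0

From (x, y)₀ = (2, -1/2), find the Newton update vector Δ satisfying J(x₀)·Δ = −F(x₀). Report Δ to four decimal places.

(-0.5686, 0.4853)

At (2, -1/2): F = (-13.0000, 9.0000).
Jacobian J = [[6·x·y + 3·y, 3·x^2 + 3·x], [-4·x·y + 5, -2·x^2]].
At the point, J = [[-7.5000, 18.0000], [9.0000, -8.0000]] (det J = -102.0000).
Solving J·Δ = −F gives Δ = (-0.5686, 0.4853).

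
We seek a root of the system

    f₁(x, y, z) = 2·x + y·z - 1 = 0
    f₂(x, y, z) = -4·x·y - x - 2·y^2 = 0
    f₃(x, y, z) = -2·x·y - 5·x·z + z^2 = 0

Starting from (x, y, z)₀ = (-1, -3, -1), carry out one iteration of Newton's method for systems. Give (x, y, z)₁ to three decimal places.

(-0.335, -1.645, -1.008)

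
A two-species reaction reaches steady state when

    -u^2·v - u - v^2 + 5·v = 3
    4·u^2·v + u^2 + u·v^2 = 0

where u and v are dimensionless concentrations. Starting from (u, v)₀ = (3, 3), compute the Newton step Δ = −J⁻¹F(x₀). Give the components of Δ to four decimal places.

(-0.1154, -2.4808)

At (3, 3): F = (-27.0000, 144.0000).
Jacobian J = [[-2·u·v - 1, -u^2 - 2·v + 5], [8·u·v + 2·u + v^2, 4·u^2 + 2·u·v]].
At the point, J = [[-19.0000, -10.0000], [87.0000, 54.0000]] (det J = -156.0000).
Solving J·Δ = −F gives Δ = (-0.1154, -2.4808).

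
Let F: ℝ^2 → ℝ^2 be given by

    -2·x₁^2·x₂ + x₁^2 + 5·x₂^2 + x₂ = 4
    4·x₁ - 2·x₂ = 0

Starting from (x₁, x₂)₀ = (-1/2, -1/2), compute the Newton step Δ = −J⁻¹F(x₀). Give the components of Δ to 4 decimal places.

(-0.0455, -0.5909)

At (-1/2, -1/2): F = (-2.7500, -1.0000).
Jacobian J = [[-4·x₁·x₂ + 2·x₁, -2·x₁^2 + 10·x₂ + 1], [4, -2]].
At the point, J = [[-2.0000, -4.5000], [4.0000, -2.0000]] (det J = 22.0000).
Solving J·Δ = −F gives Δ = (-0.0455, -0.5909).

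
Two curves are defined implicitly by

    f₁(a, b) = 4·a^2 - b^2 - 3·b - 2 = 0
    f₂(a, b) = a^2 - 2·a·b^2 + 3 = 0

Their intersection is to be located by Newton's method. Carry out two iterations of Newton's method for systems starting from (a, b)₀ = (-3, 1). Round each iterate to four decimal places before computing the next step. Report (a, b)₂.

At (-3, 1): F = (30.0000, 18.0000).
Jacobian J = [[8·a, -2·b - 3], [2·a - 2·b^2, -4·a·b]].
At the point, J = [[-24.0000, -5.0000], [-8.0000, 12.0000]] (det J = -328.0000).
Solving J·Δ = −F gives Δ = (1.3720, -0.5854).
Then the next iterate is (a, b)₁ = (-1.6280, 0.4146).
Round to (-1.6280, 0.4146) and repeat: F = (7.185843, 6.210068), J = [[-13.0240, -3.8292], [-3.599786, 2.699875]].
Δ = (0.8822, -1.1239), so (a, b)₂ = (-0.7458, -0.7093).

(-0.7458, -0.7093)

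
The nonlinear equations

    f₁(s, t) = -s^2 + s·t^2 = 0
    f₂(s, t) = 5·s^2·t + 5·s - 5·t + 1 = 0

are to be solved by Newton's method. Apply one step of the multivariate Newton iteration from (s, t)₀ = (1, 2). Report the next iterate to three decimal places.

(0.760, 1.370)

At (1, 2): F = (3.000, 6.000).
Jacobian J = [[-2·s + t^2, 2·s·t], [10·s·t + 5, 5·s^2 - 5]].
At the point, J = [[2.000, 4.000], [25.000, 0.000]] (det J = -100.000).
Solving J·Δ = −F gives Δ = (-0.240, -0.630).
Then the next iterate is (s, t)₁ = (0.760, 1.370).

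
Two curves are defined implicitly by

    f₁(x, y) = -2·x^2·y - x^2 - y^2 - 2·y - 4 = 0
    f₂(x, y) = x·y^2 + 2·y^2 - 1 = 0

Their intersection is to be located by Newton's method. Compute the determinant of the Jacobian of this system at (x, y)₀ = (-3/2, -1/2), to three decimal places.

J = [[-4·x·y - 2·x, -2·x^2 - 2·y - 2], [y^2, 2·x·y + 4·y]].
At the point, J = [[0.000, -5.500], [0.250, -0.500]].
det J = 1.375.

1.375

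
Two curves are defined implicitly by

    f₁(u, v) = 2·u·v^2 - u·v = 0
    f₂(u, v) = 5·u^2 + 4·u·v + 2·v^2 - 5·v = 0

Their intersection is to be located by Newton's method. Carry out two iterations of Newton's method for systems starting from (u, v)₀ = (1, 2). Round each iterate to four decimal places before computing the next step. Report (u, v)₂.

(0.5594, 0.9246)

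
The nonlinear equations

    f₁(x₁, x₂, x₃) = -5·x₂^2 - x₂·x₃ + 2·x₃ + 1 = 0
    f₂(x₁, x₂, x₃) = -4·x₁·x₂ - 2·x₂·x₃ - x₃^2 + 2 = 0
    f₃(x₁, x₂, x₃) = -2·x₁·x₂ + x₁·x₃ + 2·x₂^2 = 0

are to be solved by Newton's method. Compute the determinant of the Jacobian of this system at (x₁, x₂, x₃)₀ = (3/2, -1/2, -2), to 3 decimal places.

-86.000

J = [[0, -10·x₂ - x₃, -x₂ + 2], [-4·x₂, -4·x₁ - 2·x₃, -2·x₂ - 2·x₃], [-2·x₂ + x₃, -2·x₁ + 4·x₂, x₁]].
At the point, J = [[0.000, 7.000, 2.500], [2.000, -2.000, 5.000], [-1.000, -5.000, 1.500]].
det J = -86.000.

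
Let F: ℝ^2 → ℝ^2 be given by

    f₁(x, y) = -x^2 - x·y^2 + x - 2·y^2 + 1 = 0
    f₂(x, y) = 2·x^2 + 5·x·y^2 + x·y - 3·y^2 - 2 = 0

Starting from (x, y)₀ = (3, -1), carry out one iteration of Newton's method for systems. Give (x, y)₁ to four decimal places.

At (3, -1): F = (-10.0000, 25.0000).
Jacobian J = [[-2·x - y^2 + 1, -2·x·y - 4·y], [4·x + 5·y^2 + y, 10·x·y + x - 6·y]].
At the point, J = [[-6.0000, 10.0000], [16.0000, -21.0000]] (det J = -34.0000).
Solving J·Δ = −F gives Δ = (-1.1765, 0.2941).
Then the next iterate is (x, y)₁ = (1.8235, -0.7059).

(1.8235, -0.7059)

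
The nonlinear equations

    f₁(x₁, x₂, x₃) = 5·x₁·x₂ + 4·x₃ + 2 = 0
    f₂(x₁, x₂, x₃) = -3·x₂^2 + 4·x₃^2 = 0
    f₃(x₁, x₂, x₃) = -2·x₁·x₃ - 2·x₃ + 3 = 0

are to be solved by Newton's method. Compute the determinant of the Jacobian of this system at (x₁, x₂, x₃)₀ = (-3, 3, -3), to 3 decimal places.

J = [[5·x₂, 5·x₁, 4], [0, -6·x₂, 8·x₃], [-2·x₃, 0, -2·x₁ - 2]].
At the point, J = [[15.000, -15.000, 4.000], [0.000, -18.000, -24.000], [6.000, 0.000, 4.000]].
det J = 1512.000.

1512.000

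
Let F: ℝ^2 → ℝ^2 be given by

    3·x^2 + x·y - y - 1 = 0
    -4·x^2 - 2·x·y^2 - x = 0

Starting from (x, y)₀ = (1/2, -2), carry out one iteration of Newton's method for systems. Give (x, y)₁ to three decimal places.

At (1/2, -2): F = (0.750, -5.500).
Jacobian J = [[6·x + y, x - 1], [-8·x - 2·y^2 - 1, -4·x·y]].
At the point, J = [[1.000, -0.500], [-13.000, 4.000]] (det J = -2.500).
Solving J·Δ = −F gives Δ = (0.100, 1.700).
Then the next iterate is (x, y)₁ = (0.600, -0.300).

(0.600, -0.300)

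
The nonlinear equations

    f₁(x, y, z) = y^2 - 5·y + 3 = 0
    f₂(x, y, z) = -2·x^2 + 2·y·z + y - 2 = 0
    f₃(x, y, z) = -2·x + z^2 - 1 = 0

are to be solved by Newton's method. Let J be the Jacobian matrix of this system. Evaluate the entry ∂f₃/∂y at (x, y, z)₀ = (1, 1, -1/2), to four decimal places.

0.0000

∂f₃/∂y = 0.
At (1, 1, -1/2) this is 0.0000.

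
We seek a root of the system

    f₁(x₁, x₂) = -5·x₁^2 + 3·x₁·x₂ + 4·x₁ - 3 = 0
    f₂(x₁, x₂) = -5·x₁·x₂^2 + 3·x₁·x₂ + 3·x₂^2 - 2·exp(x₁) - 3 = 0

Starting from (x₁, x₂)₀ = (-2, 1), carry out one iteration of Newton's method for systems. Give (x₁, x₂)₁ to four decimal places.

(-0.6367, 0.9683)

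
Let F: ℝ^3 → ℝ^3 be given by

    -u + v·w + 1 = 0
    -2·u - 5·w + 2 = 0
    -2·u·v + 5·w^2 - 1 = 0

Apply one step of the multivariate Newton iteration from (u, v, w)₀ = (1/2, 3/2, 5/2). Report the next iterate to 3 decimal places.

At (1/2, 3/2, 5/2): F = (4.250, -11.500, 28.750).
Jacobian J = [[-1, w, v], [-2, 0, -5], [-2·v, -2·u, 10·w]].
At the point, J = [[-1.000, 2.500, 1.500], [-2.000, 0.000, -5.000], [-3.000, -1.000, 25.000]] (det J = 170.500).
Solving J·Δ = −F gives Δ = (-2.084, -1.654, -1.466).
Then the next iterate is (u, v, w)₁ = (-1.584, -0.154, 1.034).

(-1.584, -0.154, 1.034)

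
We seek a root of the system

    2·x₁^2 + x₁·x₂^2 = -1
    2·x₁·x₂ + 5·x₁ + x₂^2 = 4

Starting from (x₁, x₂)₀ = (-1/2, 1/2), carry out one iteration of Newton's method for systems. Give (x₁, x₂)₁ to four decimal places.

At (-1/2, 1/2): F = (1.3750, -6.7500).
Jacobian J = [[4·x₁ + x₂^2, 2·x₁·x₂], [2·x₂ + 5, 2·x₁ + 2·x₂]].
At the point, J = [[-1.7500, -0.5000], [6.0000, 0.0000]] (det J = 3.0000).
Solving J·Δ = −F gives Δ = (1.1250, -1.1875).
Then the next iterate is (x₁, x₂)₁ = (0.6250, -0.6875).

(0.6250, -0.6875)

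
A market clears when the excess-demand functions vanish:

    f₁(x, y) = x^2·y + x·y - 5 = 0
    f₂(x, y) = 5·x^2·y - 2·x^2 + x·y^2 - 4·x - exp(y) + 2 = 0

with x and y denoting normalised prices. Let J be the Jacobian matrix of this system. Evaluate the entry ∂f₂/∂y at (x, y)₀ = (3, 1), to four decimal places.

48.2817

∂f₂/∂y = 5·x^2 + 2·x·y - exp(y).
At (3, 1) this is 48.2817.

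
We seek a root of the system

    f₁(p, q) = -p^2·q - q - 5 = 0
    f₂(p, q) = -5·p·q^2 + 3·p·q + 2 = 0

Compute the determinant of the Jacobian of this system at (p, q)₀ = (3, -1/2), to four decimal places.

44.5000

J = [[-2·p·q, -p^2 - 1], [-5·q^2 + 3·q, -10·p·q + 3·p]].
At the point, J = [[3.0000, -10.0000], [-2.7500, 24.0000]].
det J = 44.5000.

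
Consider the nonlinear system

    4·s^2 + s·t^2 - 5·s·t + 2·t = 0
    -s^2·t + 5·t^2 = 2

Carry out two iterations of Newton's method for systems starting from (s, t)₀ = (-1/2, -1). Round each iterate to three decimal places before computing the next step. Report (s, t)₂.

At (-1/2, -1): F = (-4.000, 3.250).
Jacobian J = [[8·s + t^2 - 5·t, 2·s·t - 5·s + 2], [-2·s·t, -s^2 + 10·t]].
At the point, J = [[2.000, 5.500], [-1.000, -10.250]] (det J = -15.000).
Solving J·Δ = −F gives Δ = (1.542, 0.167).
Then the next iterate is (s, t)₁ = (1.042, -0.833).
Round to (1.042, -0.833) and repeat: F = (7.74002, 2.37389), J = [[13.19489, -4.94597], [1.73597, -9.41576]].
Δ = (-0.529, 0.155), so (s, t)₂ = (0.513, -0.678).

(0.513, -0.678)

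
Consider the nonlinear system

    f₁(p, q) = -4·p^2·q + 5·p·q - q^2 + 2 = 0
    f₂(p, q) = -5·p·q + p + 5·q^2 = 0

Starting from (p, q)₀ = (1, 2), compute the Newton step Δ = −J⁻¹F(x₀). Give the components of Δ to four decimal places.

(0.2821, -0.5641)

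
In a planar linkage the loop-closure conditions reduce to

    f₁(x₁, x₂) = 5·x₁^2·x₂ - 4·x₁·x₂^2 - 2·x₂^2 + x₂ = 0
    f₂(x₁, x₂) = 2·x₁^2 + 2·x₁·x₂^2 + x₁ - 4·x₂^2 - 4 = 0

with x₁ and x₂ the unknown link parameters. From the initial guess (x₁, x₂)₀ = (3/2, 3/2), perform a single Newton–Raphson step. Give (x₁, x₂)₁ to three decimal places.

(1.543, 1.581)

At (3/2, 3/2): F = (0.375, -0.250).
Jacobian J = [[10·x₁·x₂ - 4·x₂^2, 5·x₁^2 - 8·x₁·x₂ - 4·x₂ + 1], [4·x₁ + 2·x₂^2 + 1, 4·x₁·x₂ - 8·x₂]].
At the point, J = [[13.500, -11.750], [11.500, -3.000]] (det J = 94.625).
Solving J·Δ = −F gives Δ = (0.043, 0.081).
Then the next iterate is (x₁, x₂)₁ = (1.543, 1.581).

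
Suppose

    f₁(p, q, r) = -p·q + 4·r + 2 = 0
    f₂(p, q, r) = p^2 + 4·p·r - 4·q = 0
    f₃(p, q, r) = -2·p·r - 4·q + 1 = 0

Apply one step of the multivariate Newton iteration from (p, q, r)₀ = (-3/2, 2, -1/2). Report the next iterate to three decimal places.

(-0.888, 0.201, -0.269)

At (-3/2, 2, -1/2): F = (3.000, -2.750, -8.500).
Jacobian J = [[-q, -p, 4], [2·p + 4·r, -4, 4·p], [-2·r, -4, -2·p]].
At the point, J = [[-2.000, 1.500, 4.000], [-5.000, -4.000, -6.000], [1.000, -4.000, 3.000]] (det J = 181.500).
Solving J·Δ = −F gives Δ = (0.612, -1.799, 0.231).
Then the next iterate is (p, q, r)₁ = (-0.888, 0.201, -0.269).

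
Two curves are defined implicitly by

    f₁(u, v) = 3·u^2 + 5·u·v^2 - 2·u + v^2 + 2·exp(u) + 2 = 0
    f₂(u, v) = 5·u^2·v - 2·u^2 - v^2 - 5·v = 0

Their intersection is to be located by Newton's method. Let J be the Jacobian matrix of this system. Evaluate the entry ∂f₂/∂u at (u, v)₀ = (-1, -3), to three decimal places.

34.000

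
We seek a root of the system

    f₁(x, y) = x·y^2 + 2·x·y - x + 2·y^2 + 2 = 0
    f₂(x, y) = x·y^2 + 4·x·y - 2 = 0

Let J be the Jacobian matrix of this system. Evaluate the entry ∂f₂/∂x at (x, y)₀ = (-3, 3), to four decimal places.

21.0000

∂f₂/∂x = y^2 + 4·y.
At (-3, 3) this is 21.0000.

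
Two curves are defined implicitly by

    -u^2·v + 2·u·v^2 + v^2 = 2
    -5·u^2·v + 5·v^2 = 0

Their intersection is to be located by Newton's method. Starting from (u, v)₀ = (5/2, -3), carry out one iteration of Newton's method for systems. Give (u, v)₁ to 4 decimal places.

(1.1678, -2.3660)

At (5/2, -3): F = (70.7500, 138.7500).
Jacobian J = [[-2·u·v + 2·v^2, -u^2 + 4·u·v + 2·v], [-10·u·v, -5·u^2 + 10·v]].
At the point, J = [[33.0000, -42.2500], [75.0000, -61.2500]] (det J = 1147.5000).
Solving J·Δ = −F gives Δ = (-1.3322, 0.6340).
Then the next iterate is (u, v)₁ = (1.1678, -2.3660).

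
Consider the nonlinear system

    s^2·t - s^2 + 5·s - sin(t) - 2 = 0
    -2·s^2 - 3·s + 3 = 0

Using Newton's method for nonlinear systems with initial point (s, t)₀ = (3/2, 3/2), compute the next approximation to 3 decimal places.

At (3/2, 3/2): F = (5.62751, -6.000).
Jacobian J = [[2·s·t - 2·s + 5, s^2 - cos(t)], [-4·s - 3, 0]].
At the point, J = [[6.500, 2.17926], [-9.000, 0.000]] (det J = 19.61337).
Solving J·Δ = −F gives Δ = (-0.667, -0.594).
Then the next iterate is (s, t)₁ = (0.833, 0.906).

(0.833, 0.906)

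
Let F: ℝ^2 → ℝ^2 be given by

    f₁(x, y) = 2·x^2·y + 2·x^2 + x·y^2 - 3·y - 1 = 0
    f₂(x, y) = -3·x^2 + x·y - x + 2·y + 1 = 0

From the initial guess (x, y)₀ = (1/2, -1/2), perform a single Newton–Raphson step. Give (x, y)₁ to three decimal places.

At (1/2, -1/2): F = (0.875, -1.500).
Jacobian J = [[4·x·y + 4·x + y^2, 2·x^2 + 2·x·y - 3], [-6·x + y - 1, x + 2]].
At the point, J = [[1.250, -3.000], [-4.500, 2.500]] (det J = -10.375).
Solving J·Δ = −F gives Δ = (-0.223, 0.199).
Then the next iterate is (x, y)₁ = (0.277, -0.301).

(0.277, -0.301)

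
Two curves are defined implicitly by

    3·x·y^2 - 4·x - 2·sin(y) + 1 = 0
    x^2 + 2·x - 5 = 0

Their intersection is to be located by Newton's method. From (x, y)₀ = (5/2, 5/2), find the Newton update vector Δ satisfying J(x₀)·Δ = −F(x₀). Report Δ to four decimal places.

At (5/2, 5/2): F = (36.678056, 6.2500).
Jacobian J = [[3·y^2 - 4, 6·x·y - 2·cos(y)], [2·x + 2, 0]].
At the point, J = [[14.7500, 39.102287], [7.0000, 0.0000]] (det J = -273.716011).
Solving J·Δ = −F gives Δ = (-0.8929, -0.6012).

(-0.8929, -0.6012)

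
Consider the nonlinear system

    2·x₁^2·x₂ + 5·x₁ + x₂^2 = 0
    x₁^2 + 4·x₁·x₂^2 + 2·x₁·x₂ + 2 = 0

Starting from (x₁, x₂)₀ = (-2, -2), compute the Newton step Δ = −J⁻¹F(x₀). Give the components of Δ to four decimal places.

(0.9784, 0.3633)

At (-2, -2): F = (-22.0000, -18.0000).
Jacobian J = [[4·x₁·x₂ + 5, 2·x₁^2 + 2·x₂], [2·x₁ + 4·x₂^2 + 2·x₂, 8·x₁·x₂ + 2·x₁]].
At the point, J = [[21.0000, 4.0000], [8.0000, 28.0000]] (det J = 556.0000).
Solving J·Δ = −F gives Δ = (0.9784, 0.3633).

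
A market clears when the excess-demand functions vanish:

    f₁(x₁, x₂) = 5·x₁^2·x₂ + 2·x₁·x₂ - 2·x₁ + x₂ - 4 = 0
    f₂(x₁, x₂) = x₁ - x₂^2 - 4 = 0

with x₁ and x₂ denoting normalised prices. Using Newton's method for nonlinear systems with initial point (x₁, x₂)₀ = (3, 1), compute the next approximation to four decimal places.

At (3, 1): F = (42.0000, -2.0000).
Jacobian J = [[10·x₁·x₂ + 2·x₂ - 2, 5·x₁^2 + 2·x₁ + 1], [1, -2·x₂]].
At the point, J = [[30.0000, 52.0000], [1.0000, -2.0000]] (det J = -112.0000).
Solving J·Δ = −F gives Δ = (0.1786, -0.9107).
Then the next iterate is (x₁, x₂)₁ = (3.1786, 0.0893).

(3.1786, 0.0893)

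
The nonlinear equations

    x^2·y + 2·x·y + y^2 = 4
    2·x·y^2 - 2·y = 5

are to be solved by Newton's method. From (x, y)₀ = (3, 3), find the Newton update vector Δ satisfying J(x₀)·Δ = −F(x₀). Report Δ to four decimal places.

(-1.8196, -0.3014)

At (3, 3): F = (50.0000, 43.0000).
Jacobian J = [[2·x·y + 2·y, x^2 + 2·x + 2·y], [2·y^2, 4·x·y - 2]].
At the point, J = [[24.0000, 21.0000], [18.0000, 34.0000]] (det J = 438.0000).
Solving J·Δ = −F gives Δ = (-1.8196, -0.3014).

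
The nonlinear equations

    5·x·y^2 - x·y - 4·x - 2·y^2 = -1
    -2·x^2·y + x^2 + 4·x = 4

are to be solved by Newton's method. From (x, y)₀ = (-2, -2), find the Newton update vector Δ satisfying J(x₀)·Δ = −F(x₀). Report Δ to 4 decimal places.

(0.0854, 0.8293)

At (-2, -2): F = (-43.0000, 8.0000).
Jacobian J = [[5·y^2 - y - 4, 10·x·y - x - 4·y], [-4·x·y + 2·x + 4, -2·x^2]].
At the point, J = [[18.0000, 50.0000], [-16.0000, -8.0000]] (det J = 656.0000).
Solving J·Δ = −F gives Δ = (0.0854, 0.8293).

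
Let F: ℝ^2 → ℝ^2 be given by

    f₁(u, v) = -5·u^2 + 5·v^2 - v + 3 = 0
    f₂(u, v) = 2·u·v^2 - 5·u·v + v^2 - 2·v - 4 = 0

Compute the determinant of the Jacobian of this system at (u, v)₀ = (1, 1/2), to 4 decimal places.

J = [[-10·u, 10·v - 1], [2·v^2 - 5·v, 4·u·v - 5·u + 2·v - 2]].
At the point, J = [[-10.0000, 4.0000], [-2.0000, -4.0000]].
det J = 48.0000.

48.0000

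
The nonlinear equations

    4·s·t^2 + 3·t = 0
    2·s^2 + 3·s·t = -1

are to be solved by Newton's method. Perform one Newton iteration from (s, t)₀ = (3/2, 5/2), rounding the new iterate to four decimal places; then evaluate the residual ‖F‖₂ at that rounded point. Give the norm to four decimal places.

At (3/2, 5/2): F = (45.0000, 16.7500).
Jacobian J = [[4·t^2, 8·s·t + 3], [4·s + 3·t, 3·s]].
At the point, J = [[25.0000, 33.0000], [13.5000, 4.5000]] (det J = -333.0000).
Solving J·Δ = −F gives Δ = (-1.0518, -0.5668).
Then the next iterate is (s, t)₁ = (0.4482, 1.9332).
Re-evaluating at (0.4482, 1.9332): F = (12.499764, 4.001147), so ‖F‖₂ = 13.1245.

13.1245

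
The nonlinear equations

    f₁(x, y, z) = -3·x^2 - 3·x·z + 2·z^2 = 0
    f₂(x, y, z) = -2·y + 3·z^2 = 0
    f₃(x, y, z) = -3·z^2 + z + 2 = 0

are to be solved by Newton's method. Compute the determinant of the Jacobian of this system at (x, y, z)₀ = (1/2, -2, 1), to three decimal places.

-60.000

J = [[-6·x - 3·z, 0, -3·x + 4·z], [0, -2, 6·z], [0, 0, -6·z + 1]].
At the point, J = [[-6.000, 0.000, 2.500], [0.000, -2.000, 6.000], [0.000, 0.000, -5.000]].
det J = -60.000.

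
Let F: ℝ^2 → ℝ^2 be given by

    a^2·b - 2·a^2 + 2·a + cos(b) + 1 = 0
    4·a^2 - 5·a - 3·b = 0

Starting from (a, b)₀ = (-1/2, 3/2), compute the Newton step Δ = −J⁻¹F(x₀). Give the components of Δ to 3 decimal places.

At (-1/2, 3/2): F = (-0.05426, -1.000).
Jacobian J = [[2·a·b - 4·a + 2, a^2 - sin(b)], [8·a - 5, -3]].
At the point, J = [[2.500, -0.74749], [-9.000, -3.000]] (det J = -14.22745).
Solving J·Δ = −F gives Δ = (-0.041, -0.210).

(-0.041, -0.210)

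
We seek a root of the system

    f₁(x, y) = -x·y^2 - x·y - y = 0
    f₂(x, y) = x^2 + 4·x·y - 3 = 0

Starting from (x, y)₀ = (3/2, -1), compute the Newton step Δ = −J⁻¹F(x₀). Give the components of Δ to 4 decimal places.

(-18.7500, -2.0000)

At (3/2, -1): F = (1.0000, -6.7500).
Jacobian J = [[-y^2 - y, -2·x·y - x - 1], [2·x + 4·y, 4·x]].
At the point, J = [[0.0000, 0.5000], [-1.0000, 6.0000]] (det J = 0.5000).
Solving J·Δ = −F gives Δ = (-18.7500, -2.0000).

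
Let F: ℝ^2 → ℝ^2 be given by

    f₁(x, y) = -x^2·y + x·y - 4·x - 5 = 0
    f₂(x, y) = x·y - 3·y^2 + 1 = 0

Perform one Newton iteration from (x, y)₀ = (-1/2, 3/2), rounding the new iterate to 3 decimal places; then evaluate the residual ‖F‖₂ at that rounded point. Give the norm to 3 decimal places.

At (-1/2, 3/2): F = (-4.125, -6.500).
Jacobian J = [[-2·x·y + y - 4, -x^2 + x], [y, x - 6·y]].
At the point, J = [[-1.000, -0.750], [1.500, -9.500]] (det J = 10.625).
Solving J·Δ = −F gives Δ = (-3.229, -1.194).
Then the next iterate is (x, y)₁ = (-3.729, 0.306).
Re-evaluating at (-3.729, 0.306): F = (4.51986, -0.42198), so ‖F‖₂ = 4.540.

4.540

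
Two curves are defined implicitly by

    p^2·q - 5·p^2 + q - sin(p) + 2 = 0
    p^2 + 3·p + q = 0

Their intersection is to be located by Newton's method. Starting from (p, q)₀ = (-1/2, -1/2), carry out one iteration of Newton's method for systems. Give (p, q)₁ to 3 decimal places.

(-1.815, 3.881)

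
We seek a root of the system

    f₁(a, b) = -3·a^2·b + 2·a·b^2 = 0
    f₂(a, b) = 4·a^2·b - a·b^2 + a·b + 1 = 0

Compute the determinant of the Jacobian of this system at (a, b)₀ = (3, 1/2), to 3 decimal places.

J = [[-6·a·b + 2·b^2, -3·a^2 + 4·a·b], [8·a·b - b^2 + b, 4·a^2 - 2·a·b + a]].
At the point, J = [[-8.500, -21.000], [12.250, 36.000]].
det J = -48.750.

-48.750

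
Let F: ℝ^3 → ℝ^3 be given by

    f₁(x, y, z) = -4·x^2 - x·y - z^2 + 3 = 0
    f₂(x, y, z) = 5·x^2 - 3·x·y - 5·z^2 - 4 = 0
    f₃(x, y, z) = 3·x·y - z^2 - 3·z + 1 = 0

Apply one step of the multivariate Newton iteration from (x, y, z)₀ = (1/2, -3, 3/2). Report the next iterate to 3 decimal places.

(0.989, 3.468, 0.676)

At (1/2, -3, 3/2): F = (1.250, -9.500, -10.250).
Jacobian J = [[-8·x - y, -x, -2·z], [10·x - 3·y, -3·x, -10·z], [3·y, 3·x, -2·z - 3]].
At the point, J = [[-1.000, -0.500, -3.000], [14.000, -1.500, -15.000], [-9.000, 1.500, -6.000]] (det J = -163.500).
Solving J·Δ = −F gives Δ = (0.489, 6.468, -0.824).
Then the next iterate is (x, y, z)₁ = (0.989, 3.468, 0.676).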